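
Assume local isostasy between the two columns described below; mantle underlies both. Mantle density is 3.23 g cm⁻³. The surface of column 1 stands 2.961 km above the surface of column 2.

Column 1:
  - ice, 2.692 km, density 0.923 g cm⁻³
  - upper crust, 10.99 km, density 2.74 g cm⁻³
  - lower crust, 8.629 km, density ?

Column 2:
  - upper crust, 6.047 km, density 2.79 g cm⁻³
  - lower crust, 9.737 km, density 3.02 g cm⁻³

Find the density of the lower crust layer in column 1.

Take the compensation level at the base of the deeper column (depth z_c below the surface of column 1) and equate Σ ρ_i t_i down to z_c; mantle fills any gap and the z_c terms cancel.
Column 1: 2.692×0.923 + 10.99×2.74 + 8.629×ρ + (z_c − 22.311)×3.23
Column 2: 2.961×0 + 6.047×2.79 + 9.737×3.02 + (z_c − 2.961 − 15.784)×3.23
The z_c×3.23 term appears on both sides and cancels. Collect the known terms of each column as K = Σ(ρt)_known − 3.23 × (depth of known layers): K_1 = 32.597316 − 3.23×22.311 = −39.467214; K_2 = 46.27687 − 3.23×(2.961 + 15.784) = −14.26948.
Balance: K_1 + 8.629×ρ = K_2, so ρ = (K_2 − K_1)/8.629 = 25.1977/8.629 = 2.92 g cm⁻³.

2.92 g cm⁻³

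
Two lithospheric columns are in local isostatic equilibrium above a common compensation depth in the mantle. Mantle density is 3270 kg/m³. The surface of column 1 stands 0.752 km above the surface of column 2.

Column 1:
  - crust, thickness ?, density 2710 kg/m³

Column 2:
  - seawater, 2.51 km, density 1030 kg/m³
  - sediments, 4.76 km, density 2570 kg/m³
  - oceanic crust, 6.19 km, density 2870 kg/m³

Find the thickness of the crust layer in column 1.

24.8 km

Take the compensation level at the base of the deeper column (depth z_c below the surface of column 1) and equate Σ ρ_i t_i down to z_c; mantle fills any gap and the z_c terms cancel.
Column 1: x×2710 + (z_c − 0 − x)×3270
Column 2: 0.752×0 + 2.51×1030 + 4.76×2570 + 6.19×2870 + (z_c − 0.752 − 13.46)×3270
The z_c×3270 term appears on both sides and cancels. Collect the known terms of each column as K = Σ(ρt)_known − 3270 × (depth of known layers): K_1 = 0 − 3270×0 = 0; K_2 = 32583.8 − 3270×(0.752 + 13.46) = −13889.44.
Balance: K_1 − x×(3270 − 2710) = K_2, so x = (K_1 − K_2)/(3270 − 2710) = 13889.4/560 = 24.8 km.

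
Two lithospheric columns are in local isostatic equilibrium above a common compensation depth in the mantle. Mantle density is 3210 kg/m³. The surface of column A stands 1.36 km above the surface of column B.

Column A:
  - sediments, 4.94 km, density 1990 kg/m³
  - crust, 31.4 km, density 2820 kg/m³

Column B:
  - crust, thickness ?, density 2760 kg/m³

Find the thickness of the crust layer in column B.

30.9 km

Take the compensation level at the base of the deeper column (depth z_c below the surface of column A) and equate Σ ρ_i t_i down to z_c; mantle fills any gap and the z_c terms cancel.
Column A: 4.94×1990 + 31.4×2820 + (z_c − 36.34)×3210
Column B: 1.36×0 + x×2760 + (z_c − 1.36 − 0 − x)×3210
The z_c×3210 term appears on both sides and cancels. Collect the known terms of each column as K = Σ(ρt)_known − 3210 × (depth of known layers): K_A = 98378.6 − 3210×36.34 = −18272.8; K_B = 0 − 3210×(1.36 + 0) = −4365.6.
Balance: K_A = K_B − x×(3210 − 2760), so x = (K_B − K_A)/(3210 − 2760) = 13907.2/450 = 30.9 km.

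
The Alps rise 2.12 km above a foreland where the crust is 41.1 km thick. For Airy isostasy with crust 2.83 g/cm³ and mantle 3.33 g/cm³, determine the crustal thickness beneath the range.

Root depth r = h ρ_c / (ρ_m − ρ_c) = 2.12 km × 2.83 / 0.5 = 12 km.
Total thickness = T + h + r = 41.1 km + 2.12 km + 12 km = 55.2 km.

55.2 km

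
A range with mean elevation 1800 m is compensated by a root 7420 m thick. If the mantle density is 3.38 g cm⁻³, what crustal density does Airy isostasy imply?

2.72 g cm⁻³

ρ_c h = (ρ_m − ρ_c) r → ρ_c (h + r) = ρ_m r → ρ_c = ρ_m r / (h + r).
ρ_c = 3.38 × 7420 m / (1800 m + 7420 m) = 2.72 g cm⁻³.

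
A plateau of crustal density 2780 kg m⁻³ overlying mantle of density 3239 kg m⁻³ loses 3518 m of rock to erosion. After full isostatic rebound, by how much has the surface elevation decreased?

499 m

Rebound u = e ρ_c/ρ_m = 3518 m × 2780/3239 = 3019 m.
Net surface drop = e − u = 3518 m − 3019 m = e (ρ_m − ρ_c)/ρ_m = 499 m.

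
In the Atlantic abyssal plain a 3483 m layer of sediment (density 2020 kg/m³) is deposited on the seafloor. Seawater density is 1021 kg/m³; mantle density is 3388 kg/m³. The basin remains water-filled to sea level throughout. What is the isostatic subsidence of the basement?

1470 m

Submarine loading: the sediment displaces seawater, and the subsidence is in turn flooded, so s (ρ_m − ρ_w) = t (ρ_sed − ρ_w).
s = 3483 m × (2020 − 1021) / (3388 − 1021) = 1470 m.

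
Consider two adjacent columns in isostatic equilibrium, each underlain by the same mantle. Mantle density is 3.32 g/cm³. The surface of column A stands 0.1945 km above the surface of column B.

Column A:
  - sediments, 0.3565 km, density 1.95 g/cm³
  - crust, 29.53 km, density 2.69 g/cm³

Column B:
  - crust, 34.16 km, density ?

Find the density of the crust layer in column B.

2.78 g/cm³

Take the compensation level at the base of the deeper column (depth z_c below the surface of column A) and equate Σ ρ_i t_i down to z_c; mantle fills any gap and the z_c terms cancel.
Column A: 0.3565×1.95 + 29.53×2.69 + (z_c − 29.8865)×3.32
Column B: 0.1945×0 + 34.16×ρ + (z_c − 0.1945 − 34.16)×3.32
The z_c×3.32 term appears on both sides and cancels. Collect the known terms of each column as K = Σ(ρt)_known − 3.32 × (depth of known layers): K_A = 80.130875 − 3.32×29.8865 = −19.092305; K_B = 0 − 3.32×(0.1945 + 34.16) = −114.05694.
Balance: K_A = K_B + 34.16×ρ, so ρ = (K_A − K_B)/34.16 = 94.9646/34.16 = 2.78 g/cm³.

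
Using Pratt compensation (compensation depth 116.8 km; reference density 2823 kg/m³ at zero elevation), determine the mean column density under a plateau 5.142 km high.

Pratt balance: ρ_ref D = ρ (D + h).
ρ = ρ_ref D/(D + h) = 2823 × 116.8 km/(116.8 km + 5.142 km) = 2700 kg/m³.

2700 kg/m³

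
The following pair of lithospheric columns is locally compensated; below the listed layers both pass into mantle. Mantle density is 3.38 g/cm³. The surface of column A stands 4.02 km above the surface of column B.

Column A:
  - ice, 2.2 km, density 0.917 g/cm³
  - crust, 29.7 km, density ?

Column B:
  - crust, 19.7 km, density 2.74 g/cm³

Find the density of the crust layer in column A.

Take the compensation level at the base of the deeper column (depth z_c below the surface of column A) and equate Σ ρ_i t_i down to z_c; mantle fills any gap and the z_c terms cancel.
Column A: 2.2×0.917 + 29.7×ρ + (z_c − 31.9)×3.38
Column B: 4.02×0 + 19.7×2.74 + (z_c − 4.02 − 19.7)×3.38
The z_c×3.38 term appears on both sides and cancels. Collect the known terms of each column as K = Σ(ρt)_known − 3.38 × (depth of known layers): K_A = 2.0174 − 3.38×31.9 = −105.8046; K_B = 53.978 − 3.38×(4.02 + 19.7) = −26.1956.
Balance: K_A + 29.7×ρ = K_B, so ρ = (K_B − K_A)/29.7 = 79.609/29.7 = 2.68 g/cm³.

2.68 g/cm³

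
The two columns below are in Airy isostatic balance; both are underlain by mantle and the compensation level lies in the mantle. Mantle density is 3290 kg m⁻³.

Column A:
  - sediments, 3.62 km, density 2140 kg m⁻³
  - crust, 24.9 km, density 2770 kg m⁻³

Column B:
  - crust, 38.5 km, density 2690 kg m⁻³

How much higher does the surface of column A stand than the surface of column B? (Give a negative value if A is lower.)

For any compensation level in the mantle, the mantle terms cancel and isostasy reduces to e = (Σt_A − Σt_B) − (Σ(ρt)_A − Σ(ρt)_B) / ρ_m.
Σt_A = 28.52 km; Σt_B = 38.5 km; Σ(ρt)_A = 76719.8; Σ(ρt)_B = 103565 (in km·kg m⁻³).
e = (28.52 − 38.5) − (76719.8 − 103565) / 3290 = −1.82 km.

−1.82 km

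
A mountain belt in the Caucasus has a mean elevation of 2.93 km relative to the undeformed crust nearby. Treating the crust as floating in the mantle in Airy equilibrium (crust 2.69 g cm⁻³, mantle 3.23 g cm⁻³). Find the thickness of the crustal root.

14.6 km

For local isostatic compensation: the weight of the topography is balanced by the buoyancy of the root, ρ_c h = (ρ_m − ρ_c) r.
r = h · ρ_c / (ρ_m − ρ_c) = 2.93 km × 2.69 / (3.23 − 2.69) = 14.6 km.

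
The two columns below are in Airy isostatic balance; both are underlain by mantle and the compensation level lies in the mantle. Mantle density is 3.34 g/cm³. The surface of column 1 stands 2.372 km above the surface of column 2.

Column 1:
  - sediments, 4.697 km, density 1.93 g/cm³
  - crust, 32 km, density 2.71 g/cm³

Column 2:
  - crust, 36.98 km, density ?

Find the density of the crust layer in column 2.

2.83 g/cm³

Take the compensation level at the base of the deeper column (depth z_c below the surface of column 1) and equate Σ ρ_i t_i down to z_c; mantle fills any gap and the z_c terms cancel.
Column 1: 4.697×1.93 + 32×2.71 + (z_c − 36.697)×3.34
Column 2: 2.372×0 + 36.98×ρ + (z_c − 2.372 − 36.98)×3.34
The z_c×3.34 term appears on both sides and cancels. Collect the known terms of each column as K = Σ(ρt)_known − 3.34 × (depth of known layers): K_1 = 95.78521 − 3.34×36.697 = −26.78277; K_2 = 0 − 3.34×(2.372 + 36.98) = −131.43568.
Balance: K_1 = K_2 + 36.98×ρ, so ρ = (K_1 − K_2)/36.98 = 104.653/36.98 = 2.83 g/cm³.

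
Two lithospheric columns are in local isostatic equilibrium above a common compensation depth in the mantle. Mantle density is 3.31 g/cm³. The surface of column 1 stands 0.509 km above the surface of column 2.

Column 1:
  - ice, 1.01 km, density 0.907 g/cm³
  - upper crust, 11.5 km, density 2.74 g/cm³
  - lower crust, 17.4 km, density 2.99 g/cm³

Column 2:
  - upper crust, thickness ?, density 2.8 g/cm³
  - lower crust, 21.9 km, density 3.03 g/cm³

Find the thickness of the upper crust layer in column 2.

13.2 km

Take the compensation level at the base of the deeper column (depth z_c below the surface of column 1) and equate Σ ρ_i t_i down to z_c; mantle fills any gap and the z_c terms cancel.
Column 1: 1.01×0.907 + 11.5×2.74 + 17.4×2.99 + (z_c − 29.91)×3.31
Column 2: 0.509×0 + x×2.8 + 21.9×3.03 + (z_c − 0.509 − 21.9 − x)×3.31
The z_c×3.31 term appears on both sides and cancels. Collect the known terms of each column as K = Σ(ρt)_known − 3.31 × (depth of known layers): K_1 = 84.45207 − 3.31×29.91 = −14.55003; K_2 = 66.357 − 3.31×(0.509 + 21.9) = −7.81679.
Balance: K_1 = K_2 − x×(3.31 − 2.8), so x = (K_2 − K_1)/(3.31 − 2.8) = 6.73324/0.51 = 13.2 km.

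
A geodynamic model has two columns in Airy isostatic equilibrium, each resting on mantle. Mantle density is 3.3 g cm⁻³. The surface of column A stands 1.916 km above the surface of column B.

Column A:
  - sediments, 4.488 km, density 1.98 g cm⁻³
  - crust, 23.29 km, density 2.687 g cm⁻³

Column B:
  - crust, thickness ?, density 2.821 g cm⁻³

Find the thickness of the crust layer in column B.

29 km

Take the compensation level at the base of the deeper column (depth z_c below the surface of column A) and equate Σ ρ_i t_i down to z_c; mantle fills any gap and the z_c terms cancel.
Column A: 4.488×1.98 + 23.29×2.687 + (z_c − 27.778)×3.3
Column B: 1.916×0 + x×2.821 + (z_c − 1.916 − 0 − x)×3.3
The z_c×3.3 term appears on both sides and cancels. Collect the known terms of each column as K = Σ(ρt)_known − 3.3 × (depth of known layers): K_A = 71.46647 − 3.3×27.778 = −20.20093; K_B = 0 − 3.3×(1.916 + 0) = −6.3228.
Balance: K_A = K_B − x×(3.3 − 2.821), so x = (K_B − K_A)/(3.3 − 2.821) = 13.8781/0.479 = 29 km.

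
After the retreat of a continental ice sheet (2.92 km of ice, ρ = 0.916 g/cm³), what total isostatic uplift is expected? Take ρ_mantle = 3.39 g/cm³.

Removing the load lets mantle flow back in; uplift u satisfies ρ_ice t = ρ_m u.
u = t ρ_ice/ρ_m = 2.92 km × 0.916/3.39 = 0.789 km.

0.789 km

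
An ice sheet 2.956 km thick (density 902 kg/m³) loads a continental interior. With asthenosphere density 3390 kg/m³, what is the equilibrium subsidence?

0.787 km

Equating mass per unit area of the two columns: the ice load ρ_ice t is balanced by mantle displaced below, ρ_m s.
s = t ρ_ice / ρ_m = 2.956 km × 902/3390 = 0.787 km.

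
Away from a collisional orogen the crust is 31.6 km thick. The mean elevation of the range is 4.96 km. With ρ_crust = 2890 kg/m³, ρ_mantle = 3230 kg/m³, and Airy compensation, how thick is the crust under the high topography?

78.7 km

Root depth r = h ρ_c / (ρ_m − ρ_c) = 4.96 km × 2890 / 340 = 42.16 km.
Total thickness = T + h + r = 31.6 km + 4.96 km + 42.16 km = 78.7 km.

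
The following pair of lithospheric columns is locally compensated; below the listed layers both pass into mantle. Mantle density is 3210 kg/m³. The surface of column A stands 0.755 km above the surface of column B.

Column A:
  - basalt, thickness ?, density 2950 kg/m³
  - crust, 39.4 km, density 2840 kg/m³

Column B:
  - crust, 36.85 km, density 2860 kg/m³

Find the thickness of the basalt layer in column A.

2.86 km

Take the compensation level at the base of the deeper column (depth z_c below the surface of column A) and equate Σ ρ_i t_i down to z_c; mantle fills any gap and the z_c terms cancel.
Column A: x×2950 + 39.4×2840 + (z_c − 39.4 − x)×3210
Column B: 0.755×0 + 36.85×2860 + (z_c − 0.755 − 36.85)×3210
The z_c×3210 term appears on both sides and cancels. Collect the known terms of each column as K = Σ(ρt)_known − 3210 × (depth of known layers): K_A = 111896 − 3210×39.4 = −14578; K_B = 105391 − 3210×(0.755 + 36.85) = −15321.05.
Balance: K_A − x×(3210 − 2950) = K_B, so x = (K_A − K_B)/(3210 − 2950) = 743.05/260 = 2.86 km.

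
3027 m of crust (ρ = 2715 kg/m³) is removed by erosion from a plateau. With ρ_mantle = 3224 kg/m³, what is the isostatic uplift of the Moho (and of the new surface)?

Unloading: uplift u = e ρ_c/ρ_m = 3027 m × 2715/3224 = 2550 m.

2550 m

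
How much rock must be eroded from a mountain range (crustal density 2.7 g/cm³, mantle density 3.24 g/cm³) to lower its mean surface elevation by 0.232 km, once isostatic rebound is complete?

Net drop Δ = e − u = e − e ρ_c/ρ_m = e (ρ_m − ρ_c)/ρ_m.
e = Δ ρ_m/(ρ_m − ρ_c) = 0.232 km × 3.24/0.54 = 1.39 km.

1.39 km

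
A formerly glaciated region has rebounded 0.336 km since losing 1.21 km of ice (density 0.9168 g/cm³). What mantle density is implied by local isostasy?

ρ_m = ρ_ice t / u = 0.9168 × 1.21 km/0.336 km = 3.3 g/cm³.

3.3 g/cm³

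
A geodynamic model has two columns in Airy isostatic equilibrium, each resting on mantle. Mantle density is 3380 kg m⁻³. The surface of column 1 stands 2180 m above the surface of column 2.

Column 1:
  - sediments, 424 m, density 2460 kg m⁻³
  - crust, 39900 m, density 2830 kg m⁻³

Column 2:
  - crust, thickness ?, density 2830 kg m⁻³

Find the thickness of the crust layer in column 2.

27200 m

Take the compensation level at the base of the deeper column (depth z_c below the surface of column 1) and equate Σ ρ_i t_i down to z_c; mantle fills any gap and the z_c terms cancel.
Column 1: 424×2460 + 39900×2830 + (z_c − 40324)×3380
Column 2: 2180×0 + x×2830 + (z_c − 2180 − 0 − x)×3380
The z_c×3380 term appears on both sides and cancels. Collect the known terms of each column as K = Σ(ρt)_known − 3380 × (depth of known layers): K_1 = 113960040 − 3380×40324 = −22335080; K_2 = 0 − 3380×(2180 + 0) = −7368400.
Balance: K_1 = K_2 − x×(3380 − 2830), so x = (K_2 − K_1)/(3380 − 2830) = 14966700/550 = 27200 m.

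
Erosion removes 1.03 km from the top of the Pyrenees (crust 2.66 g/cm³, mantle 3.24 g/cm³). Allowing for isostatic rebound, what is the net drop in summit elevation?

0.184 km

Rebound u = e ρ_c/ρ_m = 1.03 km × 2.66/3.24 = 0.8456 km.
Net surface drop = e − u = 1.03 km − 0.8456 km = e (ρ_m − ρ_c)/ρ_m = 0.184 km.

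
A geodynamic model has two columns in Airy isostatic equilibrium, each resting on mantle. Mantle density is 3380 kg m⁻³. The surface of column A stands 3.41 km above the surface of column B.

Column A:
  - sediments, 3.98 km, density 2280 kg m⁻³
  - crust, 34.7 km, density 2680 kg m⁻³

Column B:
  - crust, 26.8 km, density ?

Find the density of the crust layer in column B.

Take the compensation level at the base of the deeper column (depth z_c below the surface of column A) and equate Σ ρ_i t_i down to z_c; mantle fills any gap and the z_c terms cancel.
Column A: 3.98×2280 + 34.7×2680 + (z_c − 38.68)×3380
Column B: 3.41×0 + 26.8×ρ + (z_c − 3.41 − 26.8)×3380
The z_c×3380 term appears on both sides and cancels. Collect the known terms of each column as K = Σ(ρt)_known − 3380 × (depth of known layers): K_A = 102070.4 − 3380×38.68 = −28668; K_B = 0 − 3380×(3.41 + 26.8) = −102109.8.
Balance: K_A = K_B + 26.8×ρ, so ρ = (K_A − K_B)/26.8 = 73441.8/26.8 = 2740 kg m⁻³.

2740 kg m⁻³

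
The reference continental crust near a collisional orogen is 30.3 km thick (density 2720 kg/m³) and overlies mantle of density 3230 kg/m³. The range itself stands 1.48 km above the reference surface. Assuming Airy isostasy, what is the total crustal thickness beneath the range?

Root depth r = h ρ_c / (ρ_m − ρ_c) = 1.48 km × 2720 / 510 = 7.893 km.
Total thickness = T + h + r = 30.3 km + 1.48 km + 7.893 km = 39.7 km.

39.7 km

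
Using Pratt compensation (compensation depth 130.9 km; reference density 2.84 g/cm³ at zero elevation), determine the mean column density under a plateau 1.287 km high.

2.81 g/cm³

Pratt balance: ρ_ref D = ρ (D + h).
ρ = ρ_ref D/(D + h) = 2.84 × 130.9 km/(130.9 km + 1.287 km) = 2.81 g/cm³.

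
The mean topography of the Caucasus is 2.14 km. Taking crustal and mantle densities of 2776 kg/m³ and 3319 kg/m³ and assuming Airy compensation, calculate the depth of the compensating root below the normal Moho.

10.9 km

Equating mass per unit area of the two columns: the weight of the topography is balanced by the buoyancy of the root, ρ_c h = (ρ_m − ρ_c) r.
r = h · ρ_c / (ρ_m − ρ_c) = 2.14 km × 2776 / (3319 − 2776) = 10.9 km.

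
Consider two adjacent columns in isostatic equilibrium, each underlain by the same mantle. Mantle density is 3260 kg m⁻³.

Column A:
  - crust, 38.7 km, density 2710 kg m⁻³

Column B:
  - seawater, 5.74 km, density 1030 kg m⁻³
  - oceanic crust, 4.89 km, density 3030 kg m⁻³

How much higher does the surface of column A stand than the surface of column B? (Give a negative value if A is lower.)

For any compensation level in the mantle, the mantle terms cancel and isostasy reduces to e = (Σt_A − Σt_B) − (Σ(ρt)_A − Σ(ρt)_B) / ρ_m.
Σt_A = 38.7 km; Σt_B = 10.63 km; Σ(ρt)_A = 104877; Σ(ρt)_B = 20728.9 (in km·kg m⁻³).
e = (38.7 − 10.63) − (104877 − 20728.9) / 3260 = 2.26 km.

2.26 km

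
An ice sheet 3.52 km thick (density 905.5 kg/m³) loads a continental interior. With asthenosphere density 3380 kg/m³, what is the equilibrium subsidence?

In Airy isostatic equilibrium: the ice load ρ_ice t is balanced by mantle displaced below, ρ_m s.
s = t ρ_ice / ρ_m = 3.52 km × 905.5/3380 = 0.943 km.

0.943 km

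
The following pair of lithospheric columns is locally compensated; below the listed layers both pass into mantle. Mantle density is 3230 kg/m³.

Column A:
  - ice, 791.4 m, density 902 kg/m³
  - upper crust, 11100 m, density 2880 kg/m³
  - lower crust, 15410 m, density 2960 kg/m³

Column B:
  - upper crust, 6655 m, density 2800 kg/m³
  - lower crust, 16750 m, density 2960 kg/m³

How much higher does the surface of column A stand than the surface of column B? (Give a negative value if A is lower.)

For any compensation level in the mantle, the mantle terms cancel and isostasy reduces to e = (Σt_A − Σt_B) − (Σ(ρt)_A − Σ(ρt)_B) / ρ_m.
Σt_A = 27301.4 m; Σt_B = 23405 m; Σ(ρt)_A = 78295442.8; Σ(ρt)_B = 68214000 (in m·kg/m³).
e = (27301.4 − 23405) − (78295442.8 − 68214000) / 3230 = 775 m.

775 m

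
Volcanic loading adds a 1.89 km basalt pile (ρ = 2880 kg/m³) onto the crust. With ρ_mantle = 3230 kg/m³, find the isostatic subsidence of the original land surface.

1.69 km

Subaerial loading: s = t ρ_load / ρ_m.
s = 1.89 km × 2880/3230 = 1.69 km.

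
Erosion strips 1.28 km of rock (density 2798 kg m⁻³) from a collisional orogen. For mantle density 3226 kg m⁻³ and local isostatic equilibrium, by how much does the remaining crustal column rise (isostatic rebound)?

Unloading: uplift u = e ρ_c/ρ_m = 1.28 km × 2798/3226 = 1.11 km.

1.11 km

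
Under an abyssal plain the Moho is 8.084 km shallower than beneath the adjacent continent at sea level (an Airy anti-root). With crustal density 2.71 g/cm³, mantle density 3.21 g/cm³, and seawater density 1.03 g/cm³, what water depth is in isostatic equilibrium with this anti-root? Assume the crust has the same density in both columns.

Replacing a thickness d of crust by seawater at the top must be balanced by replacing crust with mantle at the base: d (ρ_c − ρ_w) = a (ρ_m − ρ_c).
d = a (ρ_m − ρ_c)/(ρ_c − ρ_w) = 8.084 km × 0.5/1.68 = 2.41 km.

2.41 km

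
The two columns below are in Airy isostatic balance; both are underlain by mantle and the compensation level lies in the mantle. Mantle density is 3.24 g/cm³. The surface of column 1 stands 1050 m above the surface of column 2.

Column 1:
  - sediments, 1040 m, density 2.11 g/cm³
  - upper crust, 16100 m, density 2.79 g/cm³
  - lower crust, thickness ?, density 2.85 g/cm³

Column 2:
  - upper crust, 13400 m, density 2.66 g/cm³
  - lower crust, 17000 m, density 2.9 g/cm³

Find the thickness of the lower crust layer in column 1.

Take the compensation level at the base of the deeper column (depth z_c below the surface of column 1) and equate Σ ρ_i t_i down to z_c; mantle fills any gap and the z_c terms cancel.
Column 1: 1040×2.11 + 16100×2.79 + x×2.85 + (z_c − 17140 − x)×3.24
Column 2: 1050×0 + 13400×2.66 + 17000×2.9 + (z_c − 1050 − 30400)×3.24
The z_c×3.24 term appears on both sides and cancels. Collect the known terms of each column as K = Σ(ρt)_known − 3.24 × (depth of known layers): K_1 = 47113.4 − 3.24×17140 = −8420.2; K_2 = 84944 − 3.24×(1050 + 30400) = −16954.
Balance: K_1 − x×(3.24 − 2.85) = K_2, so x = (K_1 − K_2)/(3.24 − 2.85) = 8533.8/0.39 = 21900 m.

21900 m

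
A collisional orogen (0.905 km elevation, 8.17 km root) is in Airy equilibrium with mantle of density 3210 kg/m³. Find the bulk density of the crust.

2890 kg/m³

ρ_c h = (ρ_m − ρ_c) r → ρ_c (h + r) = ρ_m r → ρ_c = ρ_m r / (h + r).
ρ_c = 3210 × 8.17 km / (0.905 km + 8.17 km) = 2890 kg/m³.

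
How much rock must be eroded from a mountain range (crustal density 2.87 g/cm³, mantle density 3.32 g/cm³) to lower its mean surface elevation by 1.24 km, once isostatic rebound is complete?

9.15 km

Net drop Δ = e − u = e − e ρ_c/ρ_m = e (ρ_m − ρ_c)/ρ_m.
e = Δ ρ_m/(ρ_m − ρ_c) = 1.24 km × 3.32/0.45 = 9.15 km.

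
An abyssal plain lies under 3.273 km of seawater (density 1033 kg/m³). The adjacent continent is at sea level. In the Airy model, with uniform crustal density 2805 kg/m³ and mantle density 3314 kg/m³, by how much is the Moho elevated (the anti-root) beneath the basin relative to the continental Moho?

By Archimedes' principle applied to the lithosphere: replacing crust with seawater at the top is compensated by replacing crust with mantle at the base: d (ρ_c − ρ_w) = a (ρ_m − ρ_c).
a = d (ρ_c − ρ_w)/(ρ_m − ρ_c) = 3.273 km × 1772/509 = 11.4 km.

11.4 km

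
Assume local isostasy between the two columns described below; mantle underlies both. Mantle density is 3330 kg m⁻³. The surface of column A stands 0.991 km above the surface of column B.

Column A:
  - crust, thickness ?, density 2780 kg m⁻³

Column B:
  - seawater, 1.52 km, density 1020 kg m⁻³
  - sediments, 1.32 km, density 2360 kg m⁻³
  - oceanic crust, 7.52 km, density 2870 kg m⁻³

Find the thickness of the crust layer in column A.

21 km

Take the compensation level at the base of the deeper column (depth z_c below the surface of column A) and equate Σ ρ_i t_i down to z_c; mantle fills any gap and the z_c terms cancel.
Column A: x×2780 + (z_c − 0 − x)×3330
Column B: 0.991×0 + 1.52×1020 + 1.32×2360 + 7.52×2870 + (z_c − 0.991 − 10.36)×3330
The z_c×3330 term appears on both sides and cancels. Collect the known terms of each column as K = Σ(ρt)_known − 3330 × (depth of known layers): K_A = 0 − 3330×0 = 0; K_B = 26248 − 3330×(0.991 + 10.36) = −11550.83.
Balance: K_A − x×(3330 − 2780) = K_B, so x = (K_A − K_B)/(3330 − 2780) = 11550.8/550 = 21 km.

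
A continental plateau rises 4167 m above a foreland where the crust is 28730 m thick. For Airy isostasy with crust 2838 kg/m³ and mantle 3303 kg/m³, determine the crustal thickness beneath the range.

Root depth r = h ρ_c / (ρ_m − ρ_c) = 4167 m × 2838 / 465 = 25430 m.
Total thickness = T + h + r = 28730 m + 4167 m + 25430 m = 58300 m.

58300 m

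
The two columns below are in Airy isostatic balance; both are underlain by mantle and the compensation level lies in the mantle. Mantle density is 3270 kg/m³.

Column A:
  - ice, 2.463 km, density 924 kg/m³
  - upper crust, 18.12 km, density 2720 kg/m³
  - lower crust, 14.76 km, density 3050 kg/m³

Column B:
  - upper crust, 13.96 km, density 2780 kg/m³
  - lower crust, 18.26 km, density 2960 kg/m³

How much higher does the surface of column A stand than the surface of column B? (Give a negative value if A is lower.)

For any compensation level in the mantle, the mantle terms cancel and isostasy reduces to e = (Σt_A − Σt_B) − (Σ(ρt)_A − Σ(ρt)_B) / ρ_m.
Σt_A = 35.343 km; Σt_B = 32.22 km; Σ(ρt)_A = 96580.212; Σ(ρt)_B = 92858.4 (in km·kg/m³).
e = (35.343 − 32.22) − (96580.212 − 92858.4) / 3270 = 1.98 km.

1.98 km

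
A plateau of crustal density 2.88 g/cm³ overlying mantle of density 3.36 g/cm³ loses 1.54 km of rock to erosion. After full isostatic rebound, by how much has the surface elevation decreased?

0.22 km

Rebound u = e ρ_c/ρ_m = 1.54 km × 2.88/3.36 = 1.32 km.
Net surface drop = e − u = 1.54 km − 1.32 km = e (ρ_m − ρ_c)/ρ_m = 0.22 km.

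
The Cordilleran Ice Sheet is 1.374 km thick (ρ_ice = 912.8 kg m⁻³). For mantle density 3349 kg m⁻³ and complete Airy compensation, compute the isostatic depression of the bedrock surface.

For local isostatic compensation: the ice load ρ_ice t is balanced by mantle displaced below, ρ_m s.
s = t ρ_ice / ρ_m = 1.374 km × 912.8/3349 = 0.374 km.

0.374 km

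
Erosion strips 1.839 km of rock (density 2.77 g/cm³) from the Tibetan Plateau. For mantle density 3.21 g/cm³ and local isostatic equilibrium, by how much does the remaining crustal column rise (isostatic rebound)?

Unloading: uplift u = e ρ_c/ρ_m = 1.839 km × 2.77/3.21 = 1.59 km.

1.59 km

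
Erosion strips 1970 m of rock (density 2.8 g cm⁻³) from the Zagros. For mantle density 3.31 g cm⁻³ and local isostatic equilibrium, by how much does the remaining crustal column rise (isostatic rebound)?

Unloading: uplift u = e ρ_c/ρ_m = 1970 m × 2.8/3.31 = 1670 m.

1670 m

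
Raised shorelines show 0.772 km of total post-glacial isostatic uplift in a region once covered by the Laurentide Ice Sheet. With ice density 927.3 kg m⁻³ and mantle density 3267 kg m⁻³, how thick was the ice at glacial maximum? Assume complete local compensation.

u = t ρ_ice/ρ_m → t = u ρ_m/ρ_ice = 0.772 km × 3267/927.3 = 2.72 km.

2.72 km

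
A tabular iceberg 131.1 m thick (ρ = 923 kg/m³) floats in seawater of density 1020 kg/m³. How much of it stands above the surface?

Floating equilibrium: submerged depth d = t ρ_obj/ρ_fluid = 131.1 m × 923/1020 = 118.6 m.
Freeboard = t − d = 131.1 m − 118.6 m = 12.5 m.

12.5 m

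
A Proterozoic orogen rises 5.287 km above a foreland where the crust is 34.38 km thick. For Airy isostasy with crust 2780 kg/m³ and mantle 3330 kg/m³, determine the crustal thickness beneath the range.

Root depth r = h ρ_c / (ρ_m − ρ_c) = 5.287 km × 2780 / 550 = 26.72 km.
Total thickness = T + h + r = 34.38 km + 5.287 km + 26.72 km = 66.4 km.

66.4 km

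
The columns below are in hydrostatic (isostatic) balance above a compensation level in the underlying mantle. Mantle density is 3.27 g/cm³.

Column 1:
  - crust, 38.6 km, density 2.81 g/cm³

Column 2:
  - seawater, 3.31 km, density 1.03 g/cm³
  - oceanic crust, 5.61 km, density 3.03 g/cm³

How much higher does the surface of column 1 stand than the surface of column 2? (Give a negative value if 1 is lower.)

2.75 km

For any compensation level in the mantle, the mantle terms cancel and isostasy reduces to e = (Σt_1 − Σt_2) − (Σ(ρt)_1 − Σ(ρt)_2) / ρ_m.
Σt_1 = 38.6 km; Σt_2 = 8.92 km; Σ(ρt)_1 = 108.466; Σ(ρt)_2 = 20.4076 (in km·g/cm³).
e = (38.6 − 8.92) − (108.466 − 20.4076) / 3.27 = 2.75 km.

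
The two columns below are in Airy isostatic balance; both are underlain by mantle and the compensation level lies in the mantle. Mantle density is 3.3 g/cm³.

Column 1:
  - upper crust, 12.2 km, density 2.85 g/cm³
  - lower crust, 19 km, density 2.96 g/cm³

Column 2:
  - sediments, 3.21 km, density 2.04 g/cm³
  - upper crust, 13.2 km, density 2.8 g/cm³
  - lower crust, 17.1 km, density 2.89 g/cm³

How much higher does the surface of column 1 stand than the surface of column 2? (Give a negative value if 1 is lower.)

For any compensation level in the mantle, the mantle terms cancel and isostasy reduces to e = (Σt_1 − Σt_2) − (Σ(ρt)_1 − Σ(ρt)_2) / ρ_m.
Σt_1 = 31.2 km; Σt_2 = 33.51 km; Σ(ρt)_1 = 91.01; Σ(ρt)_2 = 92.9274 (in km·g/cm³).
e = (31.2 − 33.51) − (91.01 − 92.9274) / 3.3 = −1.73 km.

−1.73 km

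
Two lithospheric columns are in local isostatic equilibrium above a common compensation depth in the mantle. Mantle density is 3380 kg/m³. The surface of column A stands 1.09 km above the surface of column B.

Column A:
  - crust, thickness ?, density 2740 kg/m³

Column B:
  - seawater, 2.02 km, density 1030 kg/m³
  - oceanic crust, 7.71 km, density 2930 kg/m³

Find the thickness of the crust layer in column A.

18.6 km

Take the compensation level at the base of the deeper column (depth z_c below the surface of column A) and equate Σ ρ_i t_i down to z_c; mantle fills any gap and the z_c terms cancel.
Column A: x×2740 + (z_c − 0 − x)×3380
Column B: 1.09×0 + 2.02×1030 + 7.71×2930 + (z_c − 1.09 − 9.73)×3380
The z_c×3380 term appears on both sides and cancels. Collect the known terms of each column as K = Σ(ρt)_known − 3380 × (depth of known layers): K_A = 0 − 3380×0 = 0; K_B = 24670.9 − 3380×(1.09 + 9.73) = −11900.7.
Balance: K_A − x×(3380 − 2740) = K_B, so x = (K_A − K_B)/(3380 − 2740) = 11900.7/640 = 18.6 km.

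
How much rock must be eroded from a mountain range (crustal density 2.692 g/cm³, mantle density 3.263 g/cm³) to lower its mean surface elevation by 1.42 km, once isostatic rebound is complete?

8.11 km

Net drop Δ = e − u = e − e ρ_c/ρ_m = e (ρ_m − ρ_c)/ρ_m.
e = Δ ρ_m/(ρ_m − ρ_c) = 1.42 km × 3.263/0.571 = 8.11 km.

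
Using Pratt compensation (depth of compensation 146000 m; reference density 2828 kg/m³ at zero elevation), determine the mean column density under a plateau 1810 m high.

2790 kg/m³

Pratt balance: ρ_ref D = ρ (D + h).
ρ = ρ_ref D/(D + h) = 2828 × 146000 m/(146000 m + 1810 m) = 2790 kg/m³.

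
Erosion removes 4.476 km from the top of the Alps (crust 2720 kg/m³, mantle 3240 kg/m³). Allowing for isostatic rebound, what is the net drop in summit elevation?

0.718 km

Rebound u = e ρ_c/ρ_m = 4.476 km × 2720/3240 = 3.758 km.
Net surface drop = e − u = 4.476 km − 3.758 km = e (ρ_m − ρ_c)/ρ_m = 0.718 km.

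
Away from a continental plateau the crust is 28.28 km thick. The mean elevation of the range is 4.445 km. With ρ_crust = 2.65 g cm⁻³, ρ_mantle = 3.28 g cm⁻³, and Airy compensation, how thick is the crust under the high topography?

51.4 km

Root depth r = h ρ_c / (ρ_m − ρ_c) = 4.445 km × 2.65 / 0.63 = 18.7 km.
Total thickness = T + h + r = 28.28 km + 4.445 km + 18.7 km = 51.4 km.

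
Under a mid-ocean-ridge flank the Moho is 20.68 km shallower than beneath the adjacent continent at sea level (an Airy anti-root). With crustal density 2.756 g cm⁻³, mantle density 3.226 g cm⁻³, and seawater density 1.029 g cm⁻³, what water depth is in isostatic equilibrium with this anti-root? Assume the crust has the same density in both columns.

5.63 km

Replacing a thickness d of crust by seawater at the top must be balanced by replacing crust with mantle at the base: d (ρ_c − ρ_w) = a (ρ_m − ρ_c).
d = a (ρ_m − ρ_c)/(ρ_c − ρ_w) = 20.68 km × 0.47/1.727 = 5.63 km.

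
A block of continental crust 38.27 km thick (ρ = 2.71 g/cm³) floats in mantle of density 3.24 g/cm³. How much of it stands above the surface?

6.26 km

Floating equilibrium: submerged depth d = t ρ_obj/ρ_fluid = 38.27 km × 2.71/3.24 = 32.01 km.
Freeboard = t − d = 38.27 km − 32.01 km = 6.26 km.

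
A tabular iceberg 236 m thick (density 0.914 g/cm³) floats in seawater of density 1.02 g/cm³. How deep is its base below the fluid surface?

211 m

Draft d = t ρ_obj/ρ_fluid = 236 m × 0.914/1.02 = 211 m.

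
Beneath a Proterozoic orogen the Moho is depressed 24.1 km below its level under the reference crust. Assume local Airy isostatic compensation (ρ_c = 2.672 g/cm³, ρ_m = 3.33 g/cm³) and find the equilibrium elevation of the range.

Balancing pressure at the compensation depth: ρ_c h = (ρ_m − ρ_c) r.
h = r (ρ_m − ρ_c) / ρ_c = 24.1 km × (3.33 − 2.672) / 2.672 = 5.93 km.

5.93 km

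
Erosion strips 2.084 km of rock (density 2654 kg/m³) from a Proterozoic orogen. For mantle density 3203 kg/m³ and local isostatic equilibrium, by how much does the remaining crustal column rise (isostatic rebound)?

1.73 km

Unloading: uplift u = e ρ_c/ρ_m = 2.084 km × 2654/3203 = 1.73 km.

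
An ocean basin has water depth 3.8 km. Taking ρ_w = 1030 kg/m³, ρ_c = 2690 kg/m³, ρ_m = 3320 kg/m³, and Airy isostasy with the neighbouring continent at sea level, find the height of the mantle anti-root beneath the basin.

10 km

By Archimedes' principle applied to the lithosphere: replacing crust with seawater at the top is compensated by replacing crust with mantle at the base: d (ρ_c − ρ_w) = a (ρ_m − ρ_c).
a = d (ρ_c − ρ_w)/(ρ_m − ρ_c) = 3.8 km × 1660/630 = 10 km.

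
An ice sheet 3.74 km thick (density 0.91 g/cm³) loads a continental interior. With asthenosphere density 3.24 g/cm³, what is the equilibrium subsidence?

In Airy isostatic equilibrium: the ice load ρ_ice t is balanced by mantle displaced below, ρ_m s.
s = t ρ_ice / ρ_m = 3.74 km × 0.91/3.24 = 1.05 km.

1.05 km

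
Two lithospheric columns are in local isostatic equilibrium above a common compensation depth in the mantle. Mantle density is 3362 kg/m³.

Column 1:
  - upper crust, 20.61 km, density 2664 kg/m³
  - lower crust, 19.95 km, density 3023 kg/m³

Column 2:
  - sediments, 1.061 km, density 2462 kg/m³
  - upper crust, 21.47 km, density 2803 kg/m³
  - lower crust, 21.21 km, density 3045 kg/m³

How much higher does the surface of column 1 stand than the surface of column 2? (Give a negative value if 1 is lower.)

For any compensation level in the mantle, the mantle terms cancel and isostasy reduces to e = (Σt_1 − Σt_2) − (Σ(ρt)_1 − Σ(ρt)_2) / ρ_m.
Σt_1 = 40.56 km; Σt_2 = 43.741 km; Σ(ρt)_1 = 115213.89; Σ(ρt)_2 = 127377.042 (in km·kg/m³).
e = (40.56 − 43.741) − (115213.89 − 127377.042) / 3362 = 0.437 km.

0.437 km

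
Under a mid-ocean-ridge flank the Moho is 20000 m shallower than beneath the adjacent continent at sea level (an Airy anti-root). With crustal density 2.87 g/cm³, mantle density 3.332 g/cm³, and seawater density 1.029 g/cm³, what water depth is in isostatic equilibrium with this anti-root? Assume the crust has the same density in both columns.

Replacing a thickness d of crust by seawater at the top must be balanced by replacing crust with mantle at the base: d (ρ_c − ρ_w) = a (ρ_m − ρ_c).
d = a (ρ_m − ρ_c)/(ρ_c − ρ_w) = 20000 m × 0.462/1.841 = 5020 m.

5020 m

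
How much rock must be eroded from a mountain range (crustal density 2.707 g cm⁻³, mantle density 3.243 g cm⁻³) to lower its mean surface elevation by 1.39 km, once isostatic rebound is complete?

Net drop Δ = e − u = e − e ρ_c/ρ_m = e (ρ_m − ρ_c)/ρ_m.
e = Δ ρ_m/(ρ_m − ρ_c) = 1.39 km × 3.243/0.536 = 8.41 km.

8.41 km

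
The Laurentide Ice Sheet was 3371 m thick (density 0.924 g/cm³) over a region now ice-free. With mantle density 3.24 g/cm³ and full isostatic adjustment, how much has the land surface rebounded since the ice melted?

961 m

Removing the load lets mantle flow back in; uplift u satisfies ρ_ice t = ρ_m u.
u = t ρ_ice/ρ_m = 3371 m × 0.924/3.24 = 961 m.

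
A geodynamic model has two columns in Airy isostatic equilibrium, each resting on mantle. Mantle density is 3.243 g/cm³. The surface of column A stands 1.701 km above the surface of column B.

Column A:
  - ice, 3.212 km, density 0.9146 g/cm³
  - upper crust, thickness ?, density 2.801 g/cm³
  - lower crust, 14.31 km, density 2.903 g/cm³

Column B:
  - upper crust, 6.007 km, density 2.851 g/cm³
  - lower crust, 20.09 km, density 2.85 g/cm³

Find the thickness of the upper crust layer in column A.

Take the compensation level at the base of the deeper column (depth z_c below the surface of column A) and equate Σ ρ_i t_i down to z_c; mantle fills any gap and the z_c terms cancel.
Column A: 3.212×0.9146 + x×2.801 + 14.31×2.903 + (z_c − 17.522 − x)×3.243
Column B: 1.701×0 + 6.007×2.851 + 20.09×2.85 + (z_c − 1.701 − 26.097)×3.243
The z_c×3.243 term appears on both sides and cancels. Collect the known terms of each column as K = Σ(ρt)_known − 3.243 × (depth of known layers): K_A = 44.4796252 − 3.243×17.522 = −12.3442208; K_B = 74.382457 − 3.243×(1.701 + 26.097) = −15.766457.
Balance: K_A − x×(3.243 − 2.801) = K_B, so x = (K_A − K_B)/(3.243 − 2.801) = 3.42224/0.442 = 7.74 km.

7.74 km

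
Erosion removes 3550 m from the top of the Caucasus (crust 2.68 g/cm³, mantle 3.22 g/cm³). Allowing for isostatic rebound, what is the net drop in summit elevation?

Rebound u = e ρ_c/ρ_m = 3550 m × 2.68/3.22 = 2955 m.
Net surface drop = e − u = 3550 m − 2955 m = e (ρ_m − ρ_c)/ρ_m = 595 m.

595 m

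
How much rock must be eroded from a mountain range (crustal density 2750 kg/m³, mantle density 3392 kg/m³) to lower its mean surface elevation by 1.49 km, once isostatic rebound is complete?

Net drop Δ = e − u = e − e ρ_c/ρ_m = e (ρ_m − ρ_c)/ρ_m.
e = Δ ρ_m/(ρ_m − ρ_c) = 1.49 km × 3392/642 = 7.87 km.

7.87 km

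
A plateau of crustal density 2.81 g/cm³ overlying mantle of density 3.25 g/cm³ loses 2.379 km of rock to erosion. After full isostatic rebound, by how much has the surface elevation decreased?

0.322 km

Rebound u = e ρ_c/ρ_m = 2.379 km × 2.81/3.25 = 2.057 km.
Net surface drop = e − u = 2.379 km − 2.057 km = e (ρ_m − ρ_c)/ρ_m = 0.322 km.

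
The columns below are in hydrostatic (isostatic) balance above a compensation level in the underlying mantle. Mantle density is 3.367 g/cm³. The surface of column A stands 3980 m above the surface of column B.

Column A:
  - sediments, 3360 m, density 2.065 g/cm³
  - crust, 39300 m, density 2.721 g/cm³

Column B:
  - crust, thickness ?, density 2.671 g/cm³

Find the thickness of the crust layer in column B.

Take the compensation level at the base of the deeper column (depth z_c below the surface of column A) and equate Σ ρ_i t_i down to z_c; mantle fills any gap and the z_c terms cancel.
Column A: 3360×2.065 + 39300×2.721 + (z_c − 42660)×3.367
Column B: 3980×0 + x×2.671 + (z_c − 3980 − 0 − x)×3.367
The z_c×3.367 term appears on both sides and cancels. Collect the known terms of each column as K = Σ(ρt)_known − 3.367 × (depth of known layers): K_A = 113873.7 − 3.367×42660 = −29762.52; K_B = 0 − 3.367×(3980 + 0) = −13400.66.
Balance: K_A = K_B − x×(3.367 − 2.671), so x = (K_B − K_A)/(3.367 − 2.671) = 16361.9/0.696 = 23500 m.

23500 m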